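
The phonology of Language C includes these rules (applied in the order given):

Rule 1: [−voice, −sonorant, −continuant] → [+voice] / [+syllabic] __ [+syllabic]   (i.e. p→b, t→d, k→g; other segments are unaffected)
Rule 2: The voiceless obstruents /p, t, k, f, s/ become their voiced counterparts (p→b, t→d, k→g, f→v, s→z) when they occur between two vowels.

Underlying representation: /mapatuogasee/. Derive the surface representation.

Rule 1 (intervocalic voicing): /p/ is a voiceless stop between vowels /a/ and /a/, so it voices to [b]. /t/ is a voiceless stop between vowels /a/ and /u/, so it voices to [d]. /mapatuogasee/ → mabaduogasee.
Rule 2 (intervocalic voicing): /s/ is a voiceless obstruent between vowels /a/ and /e/, so it voices to [z]. /mabaduogasee/ → mabaduogazee.

mabaduogazee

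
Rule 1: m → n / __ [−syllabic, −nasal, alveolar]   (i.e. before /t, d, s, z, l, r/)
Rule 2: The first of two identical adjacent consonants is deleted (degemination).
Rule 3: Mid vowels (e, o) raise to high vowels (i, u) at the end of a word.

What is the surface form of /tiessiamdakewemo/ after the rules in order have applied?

Rule 1 (nasal place assimilation): /m/ precedes the alveolar consonant /d/, so it assimilates in place to [n]. /tiessiamdakewemo/ → tiessiandakewemo.
Rule 2 (degemination): /ss/ is a geminate; the first /s/ deletes. /tiessiandakewemo/ → tiesiandakewemo.
Rule 3 (final vowel raising): /o/ is a mid vowel in word-final position, so it raises to [u]. /tiesiandakewemo/ → tiesiandakewemu.

tiesiandakewemu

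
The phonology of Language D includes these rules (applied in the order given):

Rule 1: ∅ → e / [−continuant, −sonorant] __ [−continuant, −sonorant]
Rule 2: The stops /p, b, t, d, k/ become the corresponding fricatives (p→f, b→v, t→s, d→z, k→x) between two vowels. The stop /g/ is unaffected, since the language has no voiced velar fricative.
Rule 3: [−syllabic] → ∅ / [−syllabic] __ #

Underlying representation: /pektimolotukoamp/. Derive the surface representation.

pexesimolosuxoam

Rule 1 (stop-cluster e-epenthesis): /k/ and /t/ form a stop–stop cluster, so [e] is inserted between them. /pektimolotukoamp/ → peketimolotukoamp.
Rule 2 (intervocalic spirantization): /k/ is a stop between vowels /e/ and /e/, so it spirantizes to the fricative [x]. /t/ is a stop between vowels /e/ and /i/, so it spirantizes to the fricative [s]. /t/ is a stop between vowels /o/ and /u/, so it spirantizes to the fricative [s]. /k/ is a stop between vowels /u/ and /o/, so it spirantizes to the fricative [x]. /peketimolotukoamp/ → pexesimolosuxoamp.
Rule 3 (final cluster simplification): /p/ is the second consonant of a word-final cluster /mp/, so it deletes. /pexesimolosuxoamp/ → pexesimolosuxoam.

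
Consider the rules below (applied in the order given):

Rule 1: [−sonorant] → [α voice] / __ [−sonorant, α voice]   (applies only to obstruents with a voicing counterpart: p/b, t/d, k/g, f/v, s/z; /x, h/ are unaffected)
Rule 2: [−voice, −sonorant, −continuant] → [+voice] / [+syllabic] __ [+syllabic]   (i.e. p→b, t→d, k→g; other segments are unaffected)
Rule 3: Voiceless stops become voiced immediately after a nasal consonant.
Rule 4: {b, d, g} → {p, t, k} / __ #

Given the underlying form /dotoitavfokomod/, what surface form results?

dodoidaffogomot

Rule 1 (regressive voicing assimilation): /v/ precedes the voiceless obstruent /f/, so it devoices to [f] by assimilation. /dotoitavfokomod/ → dotoitaffokomod.
Rule 2 (intervocalic voicing): /t/ is a voiceless stop between vowels /o/ and /o/, so it voices to [d]. /t/ is a voiceless stop between vowels /i/ and /a/, so it voices to [d]. /k/ is a voiceless stop between vowels /o/ and /o/, so it voices to [g]. /dotoitaffokomod/ → dodoidaffogomod.
Rule 3 (post-nasal voicing): no segment meets the environment; /dodoidaffogomod/ is unchanged.
Rule 4 (final devoicing): /d/ is a voiced stop in word-final position, so it devoices to [t]. /dodoidaffogomod/ → dodoidaffogomot.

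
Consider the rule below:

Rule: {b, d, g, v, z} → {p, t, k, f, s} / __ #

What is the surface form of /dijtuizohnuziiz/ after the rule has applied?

dijtuizohnuziis

Scanning /dijtuizohnuziiz/: /d/ at position 1 is not in the conditioning environment; /z/ at position 7 is not in the conditioning environment; /z/ at position 12 is not in the conditioning environment; /z/ is a voiced obstruent in word-final position, so it devoices to [s].
Result: [dijtuizohnuziis].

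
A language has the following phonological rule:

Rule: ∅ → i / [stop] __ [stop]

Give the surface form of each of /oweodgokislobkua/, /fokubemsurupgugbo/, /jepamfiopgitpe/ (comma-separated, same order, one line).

oweodigokislobikua, fokubemsurupigugibo, jepamfiopigitipe

/oweodgokislobkua/: /d/ and /g/ form a stop–stop cluster, so [i] is inserted between them. /b/ and /k/ form a stop–stop cluster, so [i] is inserted between them. → [oweodigokislobikua].
/fokubemsurupgugbo/: /p/ and /g/ form a stop–stop cluster, so [i] is inserted between them. /g/ and /b/ form a stop–stop cluster, so [i] is inserted between them. → [fokubemsurupigugibo].
/jepamfiopgitpe/: /p/ and /g/ form a stop–stop cluster, so [i] is inserted between them. /t/ and /p/ form a stop–stop cluster, so [i] is inserted between them. → [jepamfiopigitipe].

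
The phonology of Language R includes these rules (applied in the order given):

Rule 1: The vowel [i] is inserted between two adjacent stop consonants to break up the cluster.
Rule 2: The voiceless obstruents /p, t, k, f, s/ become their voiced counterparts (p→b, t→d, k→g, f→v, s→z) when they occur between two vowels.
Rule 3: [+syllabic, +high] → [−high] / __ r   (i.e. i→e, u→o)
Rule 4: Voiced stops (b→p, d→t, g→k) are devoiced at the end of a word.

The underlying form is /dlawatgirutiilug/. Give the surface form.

Rule 1 (stop-cluster i-epenthesis): /t/ and /g/ form a stop–stop cluster, so [i] is inserted between them. /dlawatgirutiilug/ → dlawatigirutiilug.
Rule 2 (intervocalic voicing): /t/ is a voiceless obstruent between vowels /a/ and /i/, so it voices to [d]. /t/ is a voiceless obstruent between vowels /u/ and /i/, so it voices to [d]. /dlawatigirutiilug/ → dlawadigirudiilug.
Rule 3 (pre-rhotic lowering): /i/ is a high vowel immediately before /r/, so it lowers to [e]. /dlawadigirudiilug/ → dlawadigerudiilug.
Rule 4 (final devoicing): /g/ is a voiced stop in word-final position, so it devoices to [k]. /dlawadigerudiilug/ → dlawadigerudiiluk.

dlawadigerudiiluk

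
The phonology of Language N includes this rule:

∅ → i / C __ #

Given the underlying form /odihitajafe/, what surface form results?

odihitajafe

No segment of /odihitajafe/ meets the structural description of the rule, so the form surfaces unchanged.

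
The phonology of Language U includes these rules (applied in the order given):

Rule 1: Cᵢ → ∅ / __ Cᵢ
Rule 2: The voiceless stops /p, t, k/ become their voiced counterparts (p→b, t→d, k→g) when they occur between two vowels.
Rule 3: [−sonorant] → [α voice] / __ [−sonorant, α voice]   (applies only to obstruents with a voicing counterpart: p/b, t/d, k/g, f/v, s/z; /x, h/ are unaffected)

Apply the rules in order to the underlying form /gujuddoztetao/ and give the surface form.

gujudostedao

Rule 1 (degemination): /dd/ is a geminate; the first /d/ deletes. /gujuddoztetao/ → gujudoztetao.
Rule 2 (intervocalic voicing): /t/ is a voiceless stop between vowels /e/ and /a/, so it voices to [d]. /gujudoztetao/ → gujudoztedao.
Rule 3 (regressive voicing assimilation): /z/ precedes the voiceless obstruent /t/, so it devoices to [s] by assimilation. /gujudoztedao/ → gujudostedao.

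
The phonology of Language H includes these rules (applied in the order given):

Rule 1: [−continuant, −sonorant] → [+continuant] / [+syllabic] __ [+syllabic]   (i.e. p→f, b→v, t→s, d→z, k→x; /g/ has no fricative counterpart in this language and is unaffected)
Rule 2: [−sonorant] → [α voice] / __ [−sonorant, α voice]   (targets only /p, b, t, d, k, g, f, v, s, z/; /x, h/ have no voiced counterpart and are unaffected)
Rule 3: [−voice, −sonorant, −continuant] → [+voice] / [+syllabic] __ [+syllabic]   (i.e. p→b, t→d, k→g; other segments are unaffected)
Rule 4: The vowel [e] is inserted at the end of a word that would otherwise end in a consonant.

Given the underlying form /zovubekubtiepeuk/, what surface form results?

zovuvexuptiefeuke

Rule 1 (intervocalic spirantization): /b/ is a stop between vowels /u/ and /e/, so it spirantizes to the fricative [v]. /k/ is a stop between vowels /e/ and /u/, so it spirantizes to the fricative [x]. /p/ is a stop between vowels /e/ and /e/, so it spirantizes to the fricative [f]. /zovubekubtiepeuk/ → zovuvexubtiefeuk.
Rule 2 (regressive voicing assimilation): /b/ precedes the voiceless obstruent /t/, so it devoices to [p] by assimilation. /zovuvexubtiefeuk/ → zovuvexuptiefeuk.
Rule 3 (intervocalic voicing): no segment meets the environment; /zovuvexuptiefeuk/ is unchanged.
Rule 4 (final e-epenthesis): the form ends in the consonant /k/, so [e] is inserted word-finally. /zovuvexuptiefeuk/ → zovuvexuptiefeuke.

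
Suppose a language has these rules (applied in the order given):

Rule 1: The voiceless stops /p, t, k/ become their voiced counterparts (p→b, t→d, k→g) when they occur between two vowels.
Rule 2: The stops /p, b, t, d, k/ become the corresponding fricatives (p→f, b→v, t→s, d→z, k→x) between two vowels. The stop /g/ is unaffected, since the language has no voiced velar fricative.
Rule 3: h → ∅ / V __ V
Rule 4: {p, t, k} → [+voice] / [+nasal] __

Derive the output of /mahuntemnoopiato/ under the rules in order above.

maundemnooviazo

Rule 1 (intervocalic voicing): /p/ is a voiceless stop between vowels /o/ and /i/, so it voices to [b]. /t/ is a voiceless stop between vowels /a/ and /o/, so it voices to [d]. /mahuntemnoopiato/ → mahuntemnoobiado.
Rule 2 (intervocalic spirantization): /b/ is a stop between vowels /o/ and /i/, so it spirantizes to the fricative [v]. /d/ is a stop between vowels /a/ and /o/, so it spirantizes to the fricative [z]. /mahuntemnoobiado/ → mahuntemnooviazo.
Rule 3 (intervocalic h-deletion): /h/ occurs between vowels /a/ and /u/, so it deletes. /mahuntemnooviazo/ → mauntemnooviazo.
Rule 4 (post-nasal voicing): /t/ is a voiceless stop immediately after the nasal /n/, so it voices to [d]. /mauntemnooviazo/ → maundemnooviazo.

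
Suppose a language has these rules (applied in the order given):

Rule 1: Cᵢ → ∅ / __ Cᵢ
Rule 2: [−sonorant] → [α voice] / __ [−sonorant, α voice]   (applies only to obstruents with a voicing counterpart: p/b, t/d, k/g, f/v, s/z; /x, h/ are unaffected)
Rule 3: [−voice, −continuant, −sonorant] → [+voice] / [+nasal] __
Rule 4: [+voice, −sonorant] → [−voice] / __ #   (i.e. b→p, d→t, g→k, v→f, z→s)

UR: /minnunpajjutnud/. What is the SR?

minunbajutnut

Rule 1 (degemination): /nn/ is a geminate; the first /n/ deletes. /jj/ is a geminate; the first /j/ deletes. /minnunpajjutnud/ → minunpajutnud.
Rule 2 (regressive voicing assimilation): no segment meets the environment; /minunpajutnud/ is unchanged.
Rule 3 (post-nasal voicing): /p/ is a voiceless stop immediately after the nasal /n/, so it voices to [b]. /minunpajutnud/ → minunbajutnud.
Rule 4 (final devoicing): /d/ is a voiced obstruent in word-final position, so it devoices to [t]. /minunbajutnud/ → minunbajutnut.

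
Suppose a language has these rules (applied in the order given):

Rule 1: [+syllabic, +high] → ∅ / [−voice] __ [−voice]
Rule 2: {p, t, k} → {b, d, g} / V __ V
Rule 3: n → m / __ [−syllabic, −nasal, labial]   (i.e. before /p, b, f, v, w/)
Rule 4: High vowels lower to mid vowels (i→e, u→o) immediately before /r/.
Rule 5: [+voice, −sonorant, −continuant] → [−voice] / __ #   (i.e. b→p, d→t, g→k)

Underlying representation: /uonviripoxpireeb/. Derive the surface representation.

Rule 1 (high vowel syncope): no segment meets the environment; /uonviripoxpireeb/ is unchanged.
Rule 2 (intervocalic voicing): /p/ is a voiceless stop between vowels /i/ and /o/, so it voices to [b]. /uonviripoxpireeb/ → uonviriboxpireeb.
Rule 3 (nasal place assimilation): /n/ precedes the labial consonant /v/, so it assimilates in place to [m]. /uonviriboxpireeb/ → uomviriboxpireeb.
Rule 4 (pre-rhotic lowering): /i/ is a high vowel immediately before /r/, so it lowers to [e]. /i/ is a high vowel immediately before /r/, so it lowers to [e]. /uomviriboxpireeb/ → uomveriboxpereeb.
Rule 5 (final devoicing): /b/ is a voiced stop in word-final position, so it devoices to [p]. /uomveriboxpereeb/ → uomveriboxpereep.

uomveriboxpereep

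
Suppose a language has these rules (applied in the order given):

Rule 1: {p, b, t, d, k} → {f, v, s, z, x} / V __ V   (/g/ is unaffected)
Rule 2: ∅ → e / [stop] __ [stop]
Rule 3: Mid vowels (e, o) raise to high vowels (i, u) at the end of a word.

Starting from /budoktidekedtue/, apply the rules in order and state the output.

Rule 1 (intervocalic spirantization): /d/ is a stop between vowels /u/ and /o/, so it spirantizes to the fricative [z]. /d/ is a stop between vowels /i/ and /e/, so it spirantizes to the fricative [z]. /k/ is a stop between vowels /e/ and /e/, so it spirantizes to the fricative [x]. /budoktidekedtue/ → buzoktizexedtue.
Rule 2 (stop-cluster e-epenthesis): /k/ and /t/ form a stop–stop cluster, so [e] is inserted between them. /d/ and /t/ form a stop–stop cluster, so [e] is inserted between them. /buzoktizexedtue/ → buzoketizexedetue.
Rule 3 (final vowel raising): /e/ is a mid vowel in word-final position, so it raises to [i]. /buzoketizexedetue/ → buzoketizexedetui.

buzoketizexedetui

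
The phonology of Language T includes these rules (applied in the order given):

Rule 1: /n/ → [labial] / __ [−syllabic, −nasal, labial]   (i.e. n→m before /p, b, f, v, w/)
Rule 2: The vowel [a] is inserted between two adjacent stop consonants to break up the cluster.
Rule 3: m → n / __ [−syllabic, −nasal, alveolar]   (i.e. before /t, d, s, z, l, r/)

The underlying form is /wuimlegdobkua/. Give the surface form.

wuinlegadobakua

Rule 1 (nasal place assimilation): no segment meets the environment; /wuimlegdobkua/ is unchanged.
Rule 2 (stop-cluster a-epenthesis): /g/ and /d/ form a stop–stop cluster, so [a] is inserted between them. /b/ and /k/ form a stop–stop cluster, so [a] is inserted between them. /wuimlegdobkua/ → wuimlegadobakua.
Rule 3 (nasal place assimilation): /m/ precedes the alveolar consonant /l/, so it assimilates in place to [n]. /wuimlegadobakua/ → wuinlegadobakua.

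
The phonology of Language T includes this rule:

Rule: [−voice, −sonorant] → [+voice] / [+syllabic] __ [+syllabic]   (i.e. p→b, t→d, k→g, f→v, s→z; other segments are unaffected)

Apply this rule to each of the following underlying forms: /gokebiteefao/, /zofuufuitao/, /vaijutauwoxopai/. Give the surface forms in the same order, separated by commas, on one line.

/gokebiteefao/: /k/ is a voiceless obstruent between vowels /o/ and /e/, so it voices to [g]. /t/ is a voiceless obstruent between vowels /i/ and /e/, so it voices to [d]. /f/ is a voiceless obstruent between vowels /e/ and /a/, so it voices to [v]. → [gogebideevao].
/zofuufuitao/: /f/ is a voiceless obstruent between vowels /o/ and /u/, so it voices to [v]. /f/ is a voiceless obstruent between vowels /u/ and /u/, so it voices to [v]. /t/ is a voiceless obstruent between vowels /i/ and /a/, so it voices to [d]. → [zovuuvuidao].
/vaijutauwoxopai/: /t/ is a voiceless obstruent between vowels /u/ and /a/, so it voices to [d]. /p/ is a voiceless obstruent between vowels /o/ and /a/, so it voices to [b]. → [vaijudauwoxobai].

gogebideevao, zovuuvuidao, vaijudauwoxobai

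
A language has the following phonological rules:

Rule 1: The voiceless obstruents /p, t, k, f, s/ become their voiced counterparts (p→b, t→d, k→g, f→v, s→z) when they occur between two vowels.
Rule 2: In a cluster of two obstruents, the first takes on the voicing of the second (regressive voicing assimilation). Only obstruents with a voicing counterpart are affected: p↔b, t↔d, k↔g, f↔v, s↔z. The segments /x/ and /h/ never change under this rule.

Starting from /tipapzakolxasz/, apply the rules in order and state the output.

Rule 1 (intervocalic voicing): /p/ is a voiceless obstruent between vowels /i/ and /a/, so it voices to [b]. /k/ is a voiceless obstruent between vowels /a/ and /o/, so it voices to [g]. /tipapzakolxasz/ → tibapzagolxasz.
Rule 2 (regressive voicing assimilation): /p/ precedes the voiced obstruent /z/, so it voices to [b] by assimilation. /s/ precedes the voiced obstruent /z/, so it voices to [z] by assimilation. /tibapzagolxasz/ → tibabzagolxazz.

tibabzagolxazz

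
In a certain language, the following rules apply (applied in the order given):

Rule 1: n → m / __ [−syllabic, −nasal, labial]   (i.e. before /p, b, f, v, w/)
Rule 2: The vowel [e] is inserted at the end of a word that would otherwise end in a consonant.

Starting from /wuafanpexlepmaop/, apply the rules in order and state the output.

wuafampexlepmaope

Rule 1 (nasal place assimilation): /n/ precedes the labial consonant /p/, so it assimilates in place to [m]. /wuafanpexlepmaop/ → wuafampexlepmaop.
Rule 2 (final e-epenthesis): the form ends in the consonant /p/, so [e] is inserted word-finally. /wuafampexlepmaop/ → wuafampexlepmaope.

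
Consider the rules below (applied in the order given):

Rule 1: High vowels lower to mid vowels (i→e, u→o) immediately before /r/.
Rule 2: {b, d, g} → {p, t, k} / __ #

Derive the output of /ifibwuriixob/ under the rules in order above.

ifibworiixop

Rule 1 (pre-rhotic lowering): /u/ is a high vowel immediately before /r/, so it lowers to [o]. /ifibwuriixob/ → ifibworiixob.
Rule 2 (final devoicing): /b/ is a voiced stop in word-final position, so it devoices to [p]. /ifibworiixob/ → ifibworiixop.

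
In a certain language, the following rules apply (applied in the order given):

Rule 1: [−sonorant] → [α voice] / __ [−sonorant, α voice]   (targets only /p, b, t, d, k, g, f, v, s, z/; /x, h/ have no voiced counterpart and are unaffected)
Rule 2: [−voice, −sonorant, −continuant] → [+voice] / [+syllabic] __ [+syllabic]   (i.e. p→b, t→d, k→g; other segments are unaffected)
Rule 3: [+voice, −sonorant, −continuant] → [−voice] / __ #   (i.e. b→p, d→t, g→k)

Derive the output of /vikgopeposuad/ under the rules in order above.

Rule 1 (regressive voicing assimilation): /k/ precedes the voiced obstruent /g/, so it voices to [g] by assimilation. /vikgopeposuad/ → viggopeposuad.
Rule 2 (intervocalic voicing): /p/ is a voiceless stop between vowels /o/ and /e/, so it voices to [b]. /p/ is a voiceless stop between vowels /e/ and /o/, so it voices to [b]. /viggopeposuad/ → viggobebosuad.
Rule 3 (final devoicing): /d/ is a voiced stop in word-final position, so it devoices to [t]. /viggobebosuad/ → viggobebosuat.

viggobebosuat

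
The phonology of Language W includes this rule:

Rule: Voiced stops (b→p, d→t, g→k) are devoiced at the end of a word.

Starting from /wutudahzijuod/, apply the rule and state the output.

wutudahzijuot

Scanning /wutudahzijuod/: /d/ at position 5 is not in the conditioning environment; /d/ is a voiced stop in word-final position, so it devoices to [t].
Result: [wutudahzijuot].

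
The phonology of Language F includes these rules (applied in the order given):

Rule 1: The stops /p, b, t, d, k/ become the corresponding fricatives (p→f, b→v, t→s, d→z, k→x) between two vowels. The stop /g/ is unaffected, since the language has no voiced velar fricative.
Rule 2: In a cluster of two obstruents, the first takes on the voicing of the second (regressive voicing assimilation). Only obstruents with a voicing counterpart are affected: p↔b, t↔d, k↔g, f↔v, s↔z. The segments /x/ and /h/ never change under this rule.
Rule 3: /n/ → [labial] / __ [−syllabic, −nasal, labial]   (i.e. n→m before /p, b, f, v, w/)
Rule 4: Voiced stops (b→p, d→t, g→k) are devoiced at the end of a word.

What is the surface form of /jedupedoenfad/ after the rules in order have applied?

jezufezoemfat

Rule 1 (intervocalic spirantization): /d/ is a stop between vowels /e/ and /u/, so it spirantizes to the fricative [z]. /p/ is a stop between vowels /u/ and /e/, so it spirantizes to the fricative [f]. /d/ is a stop between vowels /e/ and /o/, so it spirantizes to the fricative [z]. /jedupedoenfad/ → jezufezoenfad.
Rule 2 (regressive voicing assimilation): no segment meets the environment; /jezufezoenfad/ is unchanged.
Rule 3 (nasal place assimilation): /n/ precedes the labial consonant /f/, so it assimilates in place to [m]. /jezufezoenfad/ → jezufezoemfad.
Rule 4 (final devoicing): /d/ is a voiced stop in word-final position, so it devoices to [t]. /jezufezoemfad/ → jezufezoemfat.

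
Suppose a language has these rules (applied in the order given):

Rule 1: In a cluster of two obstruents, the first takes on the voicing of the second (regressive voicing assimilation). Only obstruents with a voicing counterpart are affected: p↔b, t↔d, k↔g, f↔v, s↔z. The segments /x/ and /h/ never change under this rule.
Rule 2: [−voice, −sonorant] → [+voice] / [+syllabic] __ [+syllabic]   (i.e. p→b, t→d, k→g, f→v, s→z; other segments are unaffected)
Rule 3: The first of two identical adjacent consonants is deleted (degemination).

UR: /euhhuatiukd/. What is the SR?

euhuadiugd

Rule 1 (regressive voicing assimilation): /k/ precedes the voiced obstruent /d/, so it voices to [g] by assimilation. /euhhuatiukd/ → euhhuatiugd.
Rule 2 (intervocalic voicing): /t/ is a voiceless obstruent between vowels /a/ and /i/, so it voices to [d]. /euhhuatiugd/ → euhhuadiugd.
Rule 3 (degemination): /hh/ is a geminate; the first /h/ deletes. /euhhuadiugd/ → euhuadiugd.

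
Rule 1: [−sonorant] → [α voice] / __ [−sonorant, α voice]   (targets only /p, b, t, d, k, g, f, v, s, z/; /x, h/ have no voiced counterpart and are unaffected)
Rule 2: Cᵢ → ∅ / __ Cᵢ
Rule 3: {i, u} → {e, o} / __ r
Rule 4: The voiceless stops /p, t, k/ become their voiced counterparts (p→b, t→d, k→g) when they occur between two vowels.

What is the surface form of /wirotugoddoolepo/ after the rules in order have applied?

werodugodoolebo

Rule 1 (regressive voicing assimilation): no segment meets the environment; /wirotugoddoolepo/ is unchanged.
Rule 2 (degemination): /dd/ is a geminate; the first /d/ deletes. /wirotugoddoolepo/ → wirotugodoolepo.
Rule 3 (pre-rhotic lowering): /i/ is a high vowel immediately before /r/, so it lowers to [e]. /wirotugodoolepo/ → werotugodoolepo.
Rule 4 (intervocalic voicing): /t/ is a voiceless stop between vowels /o/ and /u/, so it voices to [d]. /p/ is a voiceless stop between vowels /e/ and /o/, so it voices to [b]. /werotugodoolepo/ → werodugodoolebo.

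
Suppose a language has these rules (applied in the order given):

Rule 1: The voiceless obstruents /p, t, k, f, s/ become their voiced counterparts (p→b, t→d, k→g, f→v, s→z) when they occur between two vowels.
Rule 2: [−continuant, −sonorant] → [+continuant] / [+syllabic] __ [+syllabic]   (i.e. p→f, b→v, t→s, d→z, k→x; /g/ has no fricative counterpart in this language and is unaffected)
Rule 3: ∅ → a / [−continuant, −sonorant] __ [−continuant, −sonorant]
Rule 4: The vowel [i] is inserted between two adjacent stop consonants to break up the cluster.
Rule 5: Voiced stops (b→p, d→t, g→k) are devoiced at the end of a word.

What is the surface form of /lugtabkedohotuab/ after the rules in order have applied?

Rule 1 (intervocalic voicing): /t/ is a voiceless obstruent between vowels /o/ and /u/, so it voices to [d]. /lugtabkedohotuab/ → lugtabkedohoduab.
Rule 2 (intervocalic spirantization): /d/ is a stop between vowels /e/ and /o/, so it spirantizes to the fricative [z]. /d/ is a stop between vowels /o/ and /u/, so it spirantizes to the fricative [z]. /lugtabkedohoduab/ → lugtabkezohozuab.
Rule 3 (stop-cluster a-epenthesis): /g/ and /t/ form a stop–stop cluster, so [a] is inserted between them. /b/ and /k/ form a stop–stop cluster, so [a] is inserted between them. /lugtabkezohozuab/ → lugatabakezohozuab.
Rule 4 (stop-cluster i-epenthesis): no segment meets the environment; /lugatabakezohozuab/ is unchanged.
Rule 5 (final devoicing): /b/ is a voiced stop in word-final position, so it devoices to [p]. /lugatabakezohozuab/ → lugatabakezohozuap.

lugatabakezohozuap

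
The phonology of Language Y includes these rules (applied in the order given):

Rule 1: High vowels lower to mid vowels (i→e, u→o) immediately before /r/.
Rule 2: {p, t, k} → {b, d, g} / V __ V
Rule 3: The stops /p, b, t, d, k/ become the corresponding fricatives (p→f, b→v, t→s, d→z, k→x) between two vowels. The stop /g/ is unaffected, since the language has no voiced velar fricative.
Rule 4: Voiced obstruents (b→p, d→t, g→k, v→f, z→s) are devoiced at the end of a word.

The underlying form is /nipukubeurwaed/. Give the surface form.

Rule 1 (pre-rhotic lowering): /u/ is a high vowel immediately before /r/, so it lowers to [o]. /nipukubeurwaed/ → nipukubeorwaed.
Rule 2 (intervocalic voicing): /p/ is a voiceless stop between vowels /i/ and /u/, so it voices to [b]. /k/ is a voiceless stop between vowels /u/ and /u/, so it voices to [g]. /nipukubeorwaed/ → nibugubeorwaed.
Rule 3 (intervocalic spirantization): /b/ is a stop between vowels /i/ and /u/, so it spirantizes to the fricative [v]. /b/ is a stop between vowels /u/ and /e/, so it spirantizes to the fricative [v]. /nibugubeorwaed/ → nivuguveorwaed.
Rule 4 (final devoicing): /d/ is a voiced obstruent in word-final position, so it devoices to [t]. /nivuguveorwaed/ → nivuguveorwaet.

nivuguveorwaet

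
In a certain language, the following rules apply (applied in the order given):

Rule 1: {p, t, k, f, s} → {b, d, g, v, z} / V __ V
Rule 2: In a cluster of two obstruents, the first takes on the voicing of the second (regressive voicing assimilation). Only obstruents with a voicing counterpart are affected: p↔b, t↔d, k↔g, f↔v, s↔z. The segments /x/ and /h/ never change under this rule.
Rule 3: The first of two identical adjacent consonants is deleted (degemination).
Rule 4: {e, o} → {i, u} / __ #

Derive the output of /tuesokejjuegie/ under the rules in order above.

tuezogejuegii

Rule 1 (intervocalic voicing): /s/ is a voiceless obstruent between vowels /e/ and /o/, so it voices to [z]. /k/ is a voiceless obstruent between vowels /o/ and /e/, so it voices to [g]. /tuesokejjuegie/ → tuezogejjuegie.
Rule 2 (regressive voicing assimilation): no segment meets the environment; /tuezogejjuegie/ is unchanged.
Rule 3 (degemination): /jj/ is a geminate; the first /j/ deletes. /tuezogejjuegie/ → tuezogejuegie.
Rule 4 (final vowel raising): /e/ is a mid vowel in word-final position, so it raises to [i]. /tuezogejuegie/ → tuezogejuegii.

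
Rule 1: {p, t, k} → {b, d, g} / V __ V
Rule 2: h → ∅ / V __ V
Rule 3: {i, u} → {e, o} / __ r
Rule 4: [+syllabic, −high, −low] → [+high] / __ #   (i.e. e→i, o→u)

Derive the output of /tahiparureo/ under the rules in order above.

taibaroreu

Rule 1 (intervocalic voicing): /p/ is a voiceless stop between vowels /i/ and /a/, so it voices to [b]. /tahiparureo/ → tahibarureo.
Rule 2 (intervocalic h-deletion): /h/ occurs between vowels /a/ and /i/, so it deletes. /tahibarureo/ → taibarureo.
Rule 3 (pre-rhotic lowering): /u/ is a high vowel immediately before /r/, so it lowers to [o]. /taibarureo/ → taibaroreo.
Rule 4 (final vowel raising): /o/ is a mid vowel in word-final position, so it raises to [u]. /taibaroreo/ → taibaroreu.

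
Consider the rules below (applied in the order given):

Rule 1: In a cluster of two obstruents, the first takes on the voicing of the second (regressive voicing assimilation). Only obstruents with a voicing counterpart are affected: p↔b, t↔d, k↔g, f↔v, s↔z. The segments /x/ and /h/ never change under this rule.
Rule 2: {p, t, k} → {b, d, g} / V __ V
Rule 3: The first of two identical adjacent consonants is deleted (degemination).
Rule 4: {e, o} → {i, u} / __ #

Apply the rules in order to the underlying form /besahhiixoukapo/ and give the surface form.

Rule 1 (regressive voicing assimilation): no segment meets the environment; /besahhiixoukapo/ is unchanged.
Rule 2 (intervocalic voicing): /k/ is a voiceless stop between vowels /u/ and /a/, so it voices to [g]. /p/ is a voiceless stop between vowels /a/ and /o/, so it voices to [b]. /besahhiixoukapo/ → besahhiixougabo.
Rule 3 (degemination): /hh/ is a geminate; the first /h/ deletes. /besahhiixougabo/ → besahiixougabo.
Rule 4 (final vowel raising): /o/ is a mid vowel in word-final position, so it raises to [u]. /besahiixougabo/ → besahiixougabu.

besahiixougabu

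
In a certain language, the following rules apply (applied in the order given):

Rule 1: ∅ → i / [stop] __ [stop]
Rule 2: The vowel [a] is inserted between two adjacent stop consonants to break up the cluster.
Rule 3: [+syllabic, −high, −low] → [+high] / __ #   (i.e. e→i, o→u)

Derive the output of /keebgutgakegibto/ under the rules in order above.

keebigutigakegibitu

Rule 1 (stop-cluster i-epenthesis): /b/ and /g/ form a stop–stop cluster, so [i] is inserted between them. /t/ and /g/ form a stop–stop cluster, so [i] is inserted between them. /b/ and /t/ form a stop–stop cluster, so [i] is inserted between them. /keebgutgakegibto/ → keebigutigakegibito.
Rule 2 (stop-cluster a-epenthesis): no segment meets the environment; /keebigutigakegibito/ is unchanged.
Rule 3 (final vowel raising): /o/ is a mid vowel in word-final position, so it raises to [u]. /keebigutigakegibito/ → keebigutigakegibitu.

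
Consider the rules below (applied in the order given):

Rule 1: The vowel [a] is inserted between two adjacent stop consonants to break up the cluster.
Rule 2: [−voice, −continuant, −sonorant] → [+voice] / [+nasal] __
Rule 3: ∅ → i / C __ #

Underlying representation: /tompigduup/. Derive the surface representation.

tombigaduupi

Rule 1 (stop-cluster a-epenthesis): /g/ and /d/ form a stop–stop cluster, so [a] is inserted between them. /tompigduup/ → tompigaduup.
Rule 2 (post-nasal voicing): /p/ is a voiceless stop immediately after the nasal /m/, so it voices to [b]. /tompigaduup/ → tombigaduup.
Rule 3 (final i-epenthesis): the form ends in the consonant /p/, so [i] is inserted word-finally. /tombigaduup/ → tombigaduupi.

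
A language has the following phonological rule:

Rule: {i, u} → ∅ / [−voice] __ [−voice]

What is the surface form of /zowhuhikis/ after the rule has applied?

zowhhks

/u/ is a high vowel flanked by voiceless consonants /h/ and /h/, so it deletes.
/i/ is a high vowel flanked by voiceless consonants /h/ and /k/, so it deletes.
/i/ is a high vowel flanked by voiceless consonants /k/ and /s/, so it deletes.
Surface form: [zowhhks].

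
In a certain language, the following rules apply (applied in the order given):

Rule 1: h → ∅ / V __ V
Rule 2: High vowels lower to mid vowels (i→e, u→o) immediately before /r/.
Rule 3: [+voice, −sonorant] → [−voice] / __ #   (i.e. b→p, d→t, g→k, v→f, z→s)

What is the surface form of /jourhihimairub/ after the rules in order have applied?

joorhiimaerup

Rule 1 (intervocalic h-deletion): /h/ occurs between vowels /i/ and /i/, so it deletes. /jourhihimairub/ → jourhiimairub.
Rule 2 (pre-rhotic lowering): /u/ is a high vowel immediately before /r/, so it lowers to [o]. /i/ is a high vowel immediately before /r/, so it lowers to [e]. /jourhiimairub/ → joorhiimaerub.
Rule 3 (final devoicing): /b/ is a voiced obstruent in word-final position, so it devoices to [p]. /joorhiimaerub/ → joorhiimaerup.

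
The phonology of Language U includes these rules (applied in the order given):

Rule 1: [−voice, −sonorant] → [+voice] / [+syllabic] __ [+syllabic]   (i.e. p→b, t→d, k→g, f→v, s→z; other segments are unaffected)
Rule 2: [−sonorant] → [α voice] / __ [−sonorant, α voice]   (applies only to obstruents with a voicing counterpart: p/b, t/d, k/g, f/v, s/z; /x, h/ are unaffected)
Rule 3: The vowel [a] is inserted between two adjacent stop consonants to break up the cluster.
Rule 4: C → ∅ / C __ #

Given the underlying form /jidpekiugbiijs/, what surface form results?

Rule 1 (intervocalic voicing): /k/ is a voiceless obstruent between vowels /e/ and /i/, so it voices to [g]. /jidpekiugbiijs/ → jidpegiugbiijs.
Rule 2 (regressive voicing assimilation): /d/ precedes the voiceless obstruent /p/, so it devoices to [t] by assimilation. /jidpegiugbiijs/ → jitpegiugbiijs.
Rule 3 (stop-cluster a-epenthesis): /t/ and /p/ form a stop–stop cluster, so [a] is inserted between them. /g/ and /b/ form a stop–stop cluster, so [a] is inserted between them. /jitpegiugbiijs/ → jitapegiugabiijs.
Rule 4 (final cluster simplification): /s/ is the second consonant of a word-final cluster /js/, so it deletes. /jitapegiugabiijs/ → jitapegiugabiij.

jitapegiugabiij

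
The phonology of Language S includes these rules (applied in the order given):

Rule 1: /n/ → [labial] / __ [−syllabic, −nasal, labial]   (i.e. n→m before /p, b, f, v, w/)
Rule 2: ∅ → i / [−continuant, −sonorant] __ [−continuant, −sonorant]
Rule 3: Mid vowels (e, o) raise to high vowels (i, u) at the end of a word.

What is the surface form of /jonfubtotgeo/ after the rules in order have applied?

Rule 1 (nasal place assimilation): /n/ precedes the labial consonant /f/, so it assimilates in place to [m]. /jonfubtotgeo/ → jomfubtotgeo.
Rule 2 (stop-cluster i-epenthesis): /b/ and /t/ form a stop–stop cluster, so [i] is inserted between them. /t/ and /g/ form a stop–stop cluster, so [i] is inserted between them. /jomfubtotgeo/ → jomfubitotigeo.
Rule 3 (final vowel raising): /o/ is a mid vowel in word-final position, so it raises to [u]. /jomfubitotigeo/ → jomfubitotigeu.

jomfubitotigeu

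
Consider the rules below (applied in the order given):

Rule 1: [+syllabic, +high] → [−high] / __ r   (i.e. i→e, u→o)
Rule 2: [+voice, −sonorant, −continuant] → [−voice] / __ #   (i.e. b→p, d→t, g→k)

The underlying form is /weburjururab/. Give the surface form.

Rule 1 (pre-rhotic lowering): /u/ is a high vowel immediately before /r/, so it lowers to [o]. /u/ is a high vowel immediately before /r/, so it lowers to [o]. /u/ is a high vowel immediately before /r/, so it lowers to [o]. /weburjururab/ → weborjororab.
Rule 2 (final devoicing): /b/ is a voiced stop in word-final position, so it devoices to [p]. /weborjororab/ → weborjororap.

weborjororap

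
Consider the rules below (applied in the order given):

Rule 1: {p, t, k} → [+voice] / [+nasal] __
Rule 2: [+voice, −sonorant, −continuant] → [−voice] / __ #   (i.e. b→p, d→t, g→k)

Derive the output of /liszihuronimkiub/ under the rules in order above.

liszihuronimgiup

Rule 1 (post-nasal voicing): /k/ is a voiceless stop immediately after the nasal /m/, so it voices to [g]. /liszihuronimkiub/ → liszihuronimgiub.
Rule 2 (final devoicing): /b/ is a voiced stop in word-final position, so it devoices to [p]. /liszihuronimgiub/ → liszihuronimgiup.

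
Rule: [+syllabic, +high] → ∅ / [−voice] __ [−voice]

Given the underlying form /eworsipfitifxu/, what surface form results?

eworspftfxu

/i/ is a high vowel flanked by voiceless consonants /s/ and /p/, so it deletes.
/i/ is a high vowel flanked by voiceless consonants /f/ and /t/, so it deletes.
/i/ is a high vowel flanked by voiceless consonants /t/ and /f/, so it deletes.
The other instance of /u/ does not occur in the required environment and remains unchanged.
Surface form: [eworspftfxu].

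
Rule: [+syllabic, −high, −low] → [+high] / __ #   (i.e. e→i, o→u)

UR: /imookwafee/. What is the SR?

imookwafei

Scanning /imookwafee/: /o/ at position 3 is not in the conditioning environment; /o/ at position 4 is not in the conditioning environment; /e/ at position 9 is not in the conditioning environment; /e/ is a mid vowel in word-final position, so it raises to [i].
Result: [imookwafei].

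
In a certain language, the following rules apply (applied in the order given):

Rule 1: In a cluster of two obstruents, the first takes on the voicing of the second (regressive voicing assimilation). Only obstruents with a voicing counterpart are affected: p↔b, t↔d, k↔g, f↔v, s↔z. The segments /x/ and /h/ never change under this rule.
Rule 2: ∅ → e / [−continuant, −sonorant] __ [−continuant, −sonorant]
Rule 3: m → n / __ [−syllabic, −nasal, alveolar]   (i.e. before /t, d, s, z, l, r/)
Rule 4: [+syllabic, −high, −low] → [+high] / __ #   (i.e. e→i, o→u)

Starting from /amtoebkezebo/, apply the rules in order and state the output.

Rule 1 (regressive voicing assimilation): /b/ precedes the voiceless obstruent /k/, so it devoices to [p] by assimilation. /amtoebkezebo/ → amtoepkezebo.
Rule 2 (stop-cluster e-epenthesis): /p/ and /k/ form a stop–stop cluster, so [e] is inserted between them. /amtoepkezebo/ → amtoepekezebo.
Rule 3 (nasal place assimilation): /m/ precedes the alveolar consonant /t/, so it assimilates in place to [n]. /amtoepekezebo/ → antoepekezebo.
Rule 4 (final vowel raising): /o/ is a mid vowel in word-final position, so it raises to [u]. /antoepekezebo/ → antoepekezebu.

antoepekezebu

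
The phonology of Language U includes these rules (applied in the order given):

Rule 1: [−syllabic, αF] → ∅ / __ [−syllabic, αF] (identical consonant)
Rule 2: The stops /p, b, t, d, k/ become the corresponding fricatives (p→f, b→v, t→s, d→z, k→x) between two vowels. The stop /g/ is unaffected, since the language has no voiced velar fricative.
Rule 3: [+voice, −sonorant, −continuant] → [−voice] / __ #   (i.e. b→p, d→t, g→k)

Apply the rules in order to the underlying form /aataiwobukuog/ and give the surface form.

Rule 1 (degemination): no segment meets the environment; /aataiwobukuog/ is unchanged.
Rule 2 (intervocalic spirantization): /t/ is a stop between vowels /a/ and /a/, so it spirantizes to the fricative [s]. /b/ is a stop between vowels /o/ and /u/, so it spirantizes to the fricative [v]. /k/ is a stop between vowels /u/ and /u/, so it spirantizes to the fricative [x]. /aataiwobukuog/ → aasaiwovuxuog.
Rule 3 (final devoicing): /g/ is a voiced stop in word-final position, so it devoices to [k]. /aasaiwovuxuog/ → aasaiwovuxuok.

aasaiwovuxuok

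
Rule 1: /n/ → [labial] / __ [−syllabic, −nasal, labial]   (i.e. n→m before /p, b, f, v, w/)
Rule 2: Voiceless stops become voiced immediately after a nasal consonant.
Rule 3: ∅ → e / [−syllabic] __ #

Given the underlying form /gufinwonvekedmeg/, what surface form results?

gufimwomvekedmege

Rule 1 (nasal place assimilation): /n/ precedes the labial consonant /w/, so it assimilates in place to [m]. /n/ precedes the labial consonant /v/, so it assimilates in place to [m]. /gufinwonvekedmeg/ → gufimwomvekedmeg.
Rule 2 (post-nasal voicing): no segment meets the environment; /gufimwomvekedmeg/ is unchanged.
Rule 3 (final e-epenthesis): the form ends in the consonant /g/, so [e] is inserted word-finally. /gufimwomvekedmeg/ → gufimwomvekedmege.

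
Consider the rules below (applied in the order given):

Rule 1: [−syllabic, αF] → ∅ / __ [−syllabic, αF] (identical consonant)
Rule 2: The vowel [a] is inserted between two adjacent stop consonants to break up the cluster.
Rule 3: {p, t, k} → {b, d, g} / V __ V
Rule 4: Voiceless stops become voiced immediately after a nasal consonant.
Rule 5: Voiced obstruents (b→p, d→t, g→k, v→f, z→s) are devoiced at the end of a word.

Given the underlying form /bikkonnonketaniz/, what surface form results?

bigonongedanis

Rule 1 (degemination): /kk/ is a geminate; the first /k/ deletes. /nn/ is a geminate; the first /n/ deletes. /bikkonnonketaniz/ → bikononketaniz.
Rule 2 (stop-cluster a-epenthesis): no segment meets the environment; /bikononketaniz/ is unchanged.
Rule 3 (intervocalic voicing): /k/ is a voiceless stop between vowels /i/ and /o/, so it voices to [g]. /t/ is a voiceless stop between vowels /e/ and /a/, so it voices to [d]. /bikononketaniz/ → bigononkedaniz.
Rule 4 (post-nasal voicing): /k/ is a voiceless stop immediately after the nasal /n/, so it voices to [g]. /bigononkedaniz/ → bigonongedaniz.
Rule 5 (final devoicing): /z/ is a voiced obstruent in word-final position, so it devoices to [s]. /bigonongedaniz/ → bigonongedanis.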